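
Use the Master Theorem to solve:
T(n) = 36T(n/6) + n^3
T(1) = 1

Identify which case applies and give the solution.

a=36, b=6, f(n)=n^3. log_6(36) = 2. Since c=3 > 2 and the regularity condition holds (36(n/6)^3 = (36/6^3)n^3 with 36/6^3 < 1), Case 3 applies: T(n) = Θ(f(n)) = O(n^3).

Answer: O(n^3) - Case 3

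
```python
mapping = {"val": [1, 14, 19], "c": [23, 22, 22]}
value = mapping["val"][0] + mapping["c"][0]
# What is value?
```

Trace:
`mapping = {"val": [1, 14, 19], "c": [23, 22, 22]}` → mapping = {'val': [1, 14, 19], 'c': [23, 22, 22]}
`value = mapping["val"][0] + mapping["c"][0]` → value = 24
So value = 24

Answer: 24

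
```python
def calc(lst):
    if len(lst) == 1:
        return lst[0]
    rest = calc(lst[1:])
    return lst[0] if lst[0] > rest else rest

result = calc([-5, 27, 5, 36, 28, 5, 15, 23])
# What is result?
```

Recursive max over [-5, 27, 5, 36, 28, 5, 15, 23] = 36

Answer: 36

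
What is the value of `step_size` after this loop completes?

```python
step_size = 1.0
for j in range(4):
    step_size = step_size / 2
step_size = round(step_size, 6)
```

Halving LR 4 times: 1 / 2^4
`step_size` takes the values: 1.0 → 0.5 → 0.25 → 0.125 → 0.0625

Answer: 0.0625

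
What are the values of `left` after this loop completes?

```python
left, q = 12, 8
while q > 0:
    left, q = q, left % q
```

GCD of 12 and 8
`left` takes the values: 12 → 8 → 4

Answer: 4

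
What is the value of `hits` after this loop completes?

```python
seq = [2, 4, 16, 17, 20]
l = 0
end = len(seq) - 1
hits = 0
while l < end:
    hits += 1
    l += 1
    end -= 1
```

Iterations until pointers meet (list length 5)
`hits` takes the values: 0 → 1 → 2

Answer: 2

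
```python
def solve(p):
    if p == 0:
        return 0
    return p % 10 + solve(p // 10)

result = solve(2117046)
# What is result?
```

Sum of digits of 2117046: 6 + 4 + 0 + 7 + 1 + 1 + 2 = 21

Answer: 21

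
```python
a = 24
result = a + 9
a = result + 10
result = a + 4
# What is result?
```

Trace:
`a = 24` → a = 24
`result = a + 9` → result = 33
`a = result + 10` → a = 43
`result = a + 4` → result = 47
So result = 47

Answer: 47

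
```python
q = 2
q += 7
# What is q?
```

Trace:
`q = 2` → q = 2
`q += 7` → q = 9
So q = 9

Answer: 9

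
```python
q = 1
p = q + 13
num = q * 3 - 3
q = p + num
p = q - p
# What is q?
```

Trace:
`q = 1` → q = 1
`p = q + 13` → p = 14
`num = q * 3 - 3` → num = 0
`q = p + num` → q = 14
`p = q - p` → p = 0
So q = 14

Answer: 14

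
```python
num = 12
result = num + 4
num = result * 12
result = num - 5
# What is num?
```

Trace:
`num = 12` → num = 12
`result = num + 4` → result = 16
`num = result * 12` → num = 192
`result = num - 5` → result = 187
So num = 192

Answer: 192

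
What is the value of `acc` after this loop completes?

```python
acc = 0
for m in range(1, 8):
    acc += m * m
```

Sum of squares 1² to 7² = 140
`acc` takes the values: 0 → 1 → 5 → 14 → 30 → 55 → 91 → 140

Answer: 140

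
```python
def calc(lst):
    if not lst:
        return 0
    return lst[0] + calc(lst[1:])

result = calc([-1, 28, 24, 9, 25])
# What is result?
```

(-1) + 28 + 24 + 9 + 25 + 0 = 85

Answer: 85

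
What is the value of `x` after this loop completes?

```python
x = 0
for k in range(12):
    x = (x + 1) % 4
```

Increment mod 4, 12 times = 0
`x` takes the values: 0 → 1 → 2 → 3 → 0 → 1 → 2 → 3 → 0 → 1 → 2 → 3 → 0

Answer: 0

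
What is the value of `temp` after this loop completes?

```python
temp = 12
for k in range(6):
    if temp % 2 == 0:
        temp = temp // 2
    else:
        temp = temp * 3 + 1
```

Collatz-style transformation from 12
`temp` takes the values: 12 → 6 → 3 → 10 → 5 → 16 → 8

Answer: 8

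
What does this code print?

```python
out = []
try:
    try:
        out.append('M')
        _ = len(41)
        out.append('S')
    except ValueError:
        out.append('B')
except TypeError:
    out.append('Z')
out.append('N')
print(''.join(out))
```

Execution trace: 'M' (try body) → 'Z' (outer except TypeError) → 'N' (after the try/except). Output: MZN

Answer: MZN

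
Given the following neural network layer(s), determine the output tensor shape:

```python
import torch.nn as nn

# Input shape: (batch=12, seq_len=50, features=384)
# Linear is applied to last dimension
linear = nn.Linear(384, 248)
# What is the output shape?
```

Input: (12, 50, 384) -> Output: (12, 50, 248)

Answer: (12, 50, 248)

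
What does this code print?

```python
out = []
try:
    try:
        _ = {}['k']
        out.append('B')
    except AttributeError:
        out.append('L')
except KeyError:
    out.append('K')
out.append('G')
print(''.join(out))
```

Execution trace: 'K' (outer except KeyError) → 'G' (after the try/except). Output: KG

Answer: KG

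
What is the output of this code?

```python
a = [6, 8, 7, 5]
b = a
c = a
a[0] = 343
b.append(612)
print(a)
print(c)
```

Key concept: multiple aliases.
Step by step:
`a = [6, 8, 7, 5]` → a = [6, 8, 7, 5]
`b = a` → b = [6, 8, 7, 5] (same object as a)
`c = a` → c = [6, 8, 7, 5] (same object as a, b)
`a[0] = 343` → a = [343, 8, 7, 5] (same object as b, c); b = [343, 8, 7, 5] (same object as a, c); c = [343, 8, 7, 5] (same object as a, b)
`b.append(612)` → a = [343, 8, 7, 5, 612] (same object as b, c); b = [343, 8, 7, 5, 612] (same object as a, c); c = [343, 8, 7, 5, 612] (same object as a, b)
`print(a)` → prints [343, 8, 7, 5, 612]
`print(c)` → prints [343, 8, 7, 5, 612]

Answer:
[343, 8, 7, 5, 612]
[343, 8, 7, 5, 612]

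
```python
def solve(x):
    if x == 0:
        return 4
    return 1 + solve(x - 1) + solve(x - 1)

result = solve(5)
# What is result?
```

solve(x) = 1 + 2·solve(x-1), solve(0)=4. Closed form: (4+1)·2^5 - 1 = 159.

Answer: 159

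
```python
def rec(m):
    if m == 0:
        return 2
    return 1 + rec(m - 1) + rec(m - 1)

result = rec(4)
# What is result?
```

rec(m) = 1 + 2·rec(m-1), rec(0)=2. Closed form: (2+1)·2^4 - 1 = 47.

Answer: 47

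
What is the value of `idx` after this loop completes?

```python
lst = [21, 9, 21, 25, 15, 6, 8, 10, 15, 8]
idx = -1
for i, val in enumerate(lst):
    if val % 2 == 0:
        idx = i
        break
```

First even number index in [21, 9, 21, 25, 15, 6, 8, 10, 15, 8]
`idx` takes the values: -1 → 5

Answer: 5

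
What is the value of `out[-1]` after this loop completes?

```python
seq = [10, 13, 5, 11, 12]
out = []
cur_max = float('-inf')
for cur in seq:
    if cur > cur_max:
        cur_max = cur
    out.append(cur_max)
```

Running max ends at 13
`out` takes the values: [] → [10] → [10, 13] → [10, 13, 13] → [10, 13, 13, 13] → [10, 13, 13, 13, 13]
So `out[-1]` = 13

Answer: 13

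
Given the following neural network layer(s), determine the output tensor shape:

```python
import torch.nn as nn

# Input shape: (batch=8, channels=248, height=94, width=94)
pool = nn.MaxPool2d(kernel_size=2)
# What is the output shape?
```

Input: (8, 248, 94, 94) -> Output: (8, 248, 47, 47)

Answer: (8, 248, 47, 47)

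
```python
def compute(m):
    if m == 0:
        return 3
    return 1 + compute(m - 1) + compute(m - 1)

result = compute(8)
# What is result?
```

compute(m) = 1 + 2·compute(m-1), compute(0)=3. Closed form: (3+1)·2^8 - 1 = 1023.

Answer: 1023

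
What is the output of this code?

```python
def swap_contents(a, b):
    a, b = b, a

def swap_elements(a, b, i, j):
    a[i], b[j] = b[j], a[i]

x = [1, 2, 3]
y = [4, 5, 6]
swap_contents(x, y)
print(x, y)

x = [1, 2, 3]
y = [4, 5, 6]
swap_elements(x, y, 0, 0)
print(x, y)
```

Key concept: parameter rebinding vs mutation.
Step by step:
`x = [1, 2, 3]` → x = [1, 2, 3]
`y = [4, 5, 6]` → y = [4, 5, 6]
`swap_contents(x, y)` → no visible change to tracked variables
`print(x, y)` → prints [1, 2, 3] [4, 5, 6]
`x = [1, 2, 3]` → x = [1, 2, 3]
`y = [4, 5, 6]` → y = [4, 5, 6]
`swap_elements(x, y, 0, 0)` → x = [4, 2, 3]; y = [1, 5, 6]
`print(x, y)` → prints [4, 2, 3] [1, 5, 6]

Answer:
[1, 2, 3] [4, 5, 6]
[4, 2, 3] [1, 5, 6]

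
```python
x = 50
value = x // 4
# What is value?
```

Trace:
`x = 50` → x = 50
`value = x // 4` → value = 12
So value = 12

Answer: 12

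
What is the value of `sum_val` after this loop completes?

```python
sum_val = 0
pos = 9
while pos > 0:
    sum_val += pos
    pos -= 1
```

Sum 9 down to 1
`sum_val` takes the values: 0 → 9 → 17 → 24 → 30 → 35 → 39 → 42 → 44 → 45

Answer: 45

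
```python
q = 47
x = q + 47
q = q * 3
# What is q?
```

Trace:
`q = 47` → q = 47
`x = q + 47` → x = 94
`q = q * 3` → q = 141
So q = 141

Answer: 141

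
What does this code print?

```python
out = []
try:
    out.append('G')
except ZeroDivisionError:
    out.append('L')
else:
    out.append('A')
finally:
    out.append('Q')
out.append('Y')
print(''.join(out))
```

Execution trace: 'G' (try body, no exception) → 'A' (else) → 'Q' (finally) → 'Y' (after the try/except). Output: GAQY

Answer: GAQY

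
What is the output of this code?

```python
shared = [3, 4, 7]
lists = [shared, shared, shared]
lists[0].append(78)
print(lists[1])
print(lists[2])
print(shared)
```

Key concept: list of same reference.
Step by step:
`shared = [3, 4, 7]` → shared = [3, 4, 7]
`lists = [shared, shared, shared]` → lists = [[3, 4, 7], [3, 4, 7], [3, 4, 7]]
`lists[0].append(78)` → shared = [3, 4, 7, 78]; lists = [[3, 4, 7, 78], [3, 4, 7, 78], [3, 4, 7, 78]]
`print(lists[1])` → prints [3, 4, 7, 78]
`print(lists[2])` → prints [3, 4, 7, 78]
`print(shared)` → prints [3, 4, 7, 78]

Answer:
[3, 4, 7, 78]
[3, 4, 7, 78]
[3, 4, 7, 78]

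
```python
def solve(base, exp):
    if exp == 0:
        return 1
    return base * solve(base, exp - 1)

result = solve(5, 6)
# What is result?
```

solve(5, 6) = 5 * 5 * 5 * 5 * 5 * 5 = 15625

Answer: 15625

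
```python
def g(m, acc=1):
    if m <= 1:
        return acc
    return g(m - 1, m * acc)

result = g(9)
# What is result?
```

Accumulator trace (n, acc): (9, 1) -> (8, 9) -> (7, 72) -> (6, 504) -> (5, 3024) -> (4, 15120) -> (3, 60480) -> (2, 181440) -> (1, 362880) -> return 362880

Answer: 362880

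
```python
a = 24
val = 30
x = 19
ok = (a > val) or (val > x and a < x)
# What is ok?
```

Trace:
`a = 24` → a = 24
`val = 30` → val = 30
`x = 19` → x = 19
`ok = (a > val) or (val > x and a < x)` → ok = False
So ok = False

Answer: False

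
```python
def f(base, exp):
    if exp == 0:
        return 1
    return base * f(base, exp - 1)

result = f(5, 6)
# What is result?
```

f(5, 6) = 5 * 5 * 5 * 5 * 5 * 5 = 15625

Answer: 15625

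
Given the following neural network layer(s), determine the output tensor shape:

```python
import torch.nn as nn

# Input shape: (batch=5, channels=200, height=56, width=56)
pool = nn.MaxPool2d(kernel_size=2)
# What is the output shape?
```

Input: (5, 200, 56, 56) -> Output: (5, 200, 28, 28)

Answer: (5, 200, 28, 28)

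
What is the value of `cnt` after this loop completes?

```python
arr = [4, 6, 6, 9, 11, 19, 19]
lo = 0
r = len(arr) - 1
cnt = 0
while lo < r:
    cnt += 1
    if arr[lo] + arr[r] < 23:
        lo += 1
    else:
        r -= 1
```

Steps to find pair summing to 23
`cnt` takes the values: 0 → 1 → 2 → 3 → 4 → 5 → 6

Answer: 6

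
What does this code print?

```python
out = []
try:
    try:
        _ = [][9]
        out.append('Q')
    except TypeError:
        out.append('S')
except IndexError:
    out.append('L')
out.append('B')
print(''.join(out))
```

Execution trace: 'L' (outer except IndexError) → 'B' (after the try/except). Output: LB

Answer: LB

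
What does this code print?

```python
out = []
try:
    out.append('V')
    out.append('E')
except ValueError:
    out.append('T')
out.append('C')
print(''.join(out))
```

Execution trace: 'V' (try body) → 'E' (try body, no exception) → 'C' (after the try/except). Output: VEC

Answer: VEC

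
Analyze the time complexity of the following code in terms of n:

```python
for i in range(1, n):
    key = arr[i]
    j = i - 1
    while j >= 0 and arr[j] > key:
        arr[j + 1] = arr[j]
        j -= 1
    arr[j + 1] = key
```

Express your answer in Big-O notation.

This is Insertion sort. Time complexity: O(n²).

Answer: O(n²)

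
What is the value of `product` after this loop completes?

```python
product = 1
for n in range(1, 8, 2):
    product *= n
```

Product of 1, 3, 5, ... up to 7
`product` takes the values: 1 → 3 → 15 → 105

Answer: 105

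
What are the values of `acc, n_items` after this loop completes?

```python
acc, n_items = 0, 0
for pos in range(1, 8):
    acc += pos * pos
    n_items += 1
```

Sum of squares and count
`acc, n_items` takes the values: (0, 0) → (1, 0) → (1, 1) → (5, 1) → (5, 2) → (14, 2) → (14, 3) → (30, 3) → (30, 4) → (55, 4) → (55, 5) → (91, 5) → (91, 6) → (140, 6) → (140, 7)

Answer: 140, 7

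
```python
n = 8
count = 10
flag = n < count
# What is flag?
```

Trace:
`n = 8` → n = 8
`count = 10` → count = 10
`flag = n < count` → flag = True
So flag = True

Answer: True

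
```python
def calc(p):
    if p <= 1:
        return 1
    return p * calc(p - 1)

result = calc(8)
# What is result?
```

calc(8) = 8 * 7 * 6 * 5 * 4 * 3 * 2 * 1 = 40320

Answer: 40320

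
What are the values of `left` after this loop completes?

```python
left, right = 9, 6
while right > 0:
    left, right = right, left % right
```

GCD of 9 and 6
`left` takes the values: 9 → 6 → 3

Answer: 3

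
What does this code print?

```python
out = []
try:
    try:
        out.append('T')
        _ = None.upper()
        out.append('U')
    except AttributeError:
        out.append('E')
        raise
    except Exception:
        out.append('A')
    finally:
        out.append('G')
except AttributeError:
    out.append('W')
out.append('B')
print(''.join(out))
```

Execution trace: 'T' (inner try body) → 'E' (inner except AttributeError) → 'G' (inner finally) → 'W' (outer except AttributeError) → 'B' (after the try/except). Output: TEGWB

Answer: TEGWB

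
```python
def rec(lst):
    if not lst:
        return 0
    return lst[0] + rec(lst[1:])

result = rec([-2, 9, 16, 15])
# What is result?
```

(-2) + 9 + 16 + 15 + 0 = 38

Answer: 38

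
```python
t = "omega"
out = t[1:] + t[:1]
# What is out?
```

Trace:
`t = "omega"` → t = 'omega'
`out = t[1:] + t[:1]` → out = 'megao'
So out = 'megao'

Answer: 'megao'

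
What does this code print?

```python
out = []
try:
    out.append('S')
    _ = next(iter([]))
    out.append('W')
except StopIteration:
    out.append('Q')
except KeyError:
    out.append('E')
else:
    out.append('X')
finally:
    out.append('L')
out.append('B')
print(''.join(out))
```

Execution trace: 'S' (try body) → 'Q' (except StopIteration) → 'L' (finally) → 'B' (after the try/except). Output: SQLB

Answer: SQLB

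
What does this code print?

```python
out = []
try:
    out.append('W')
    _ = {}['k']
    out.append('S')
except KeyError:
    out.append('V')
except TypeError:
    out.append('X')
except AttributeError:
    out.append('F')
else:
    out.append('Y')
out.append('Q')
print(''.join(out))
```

Execution trace: 'W' (try body) → 'V' (except KeyError) → 'Q' (after the try/except). Output: WVQ

Answer: WVQ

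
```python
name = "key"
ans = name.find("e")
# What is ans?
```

Trace:
`name = "key"` → name = 'key'
`ans = name.find("e")` → ans = 1
So ans = 1

Answer: 1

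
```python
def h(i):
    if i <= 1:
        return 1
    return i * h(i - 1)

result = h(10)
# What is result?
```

h(10) = 10 * 9 * 8 * 7 * 6 * 5 * 4 * 3 * 2 * 1 = 3628800

Answer: 3628800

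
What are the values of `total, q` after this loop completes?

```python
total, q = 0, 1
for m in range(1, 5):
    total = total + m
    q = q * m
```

Sum and factorial of 1 to 4
`total, q` takes the values: (0, 1) → (1, 1) → (3, 1) → (3, 2) → (6, 2) → (6, 6) → (10, 6) → (10, 24)

Answer: 10, 24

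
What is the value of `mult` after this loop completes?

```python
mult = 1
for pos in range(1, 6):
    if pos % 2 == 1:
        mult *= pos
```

Product of odd numbers 1 to 5
`mult` takes the values: 1 → 3 → 15

Answer: 15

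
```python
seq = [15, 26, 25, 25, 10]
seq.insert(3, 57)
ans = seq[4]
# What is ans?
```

Trace:
`seq = [15, 26, 25, 25, 10]` → seq = [15, 26, 25, 25, 10]
`seq.insert(3, 57)` → seq = [15, 26, 25, 57, 25, 10]
`ans = seq[4]` → ans = 25
So ans = 25

Answer: 25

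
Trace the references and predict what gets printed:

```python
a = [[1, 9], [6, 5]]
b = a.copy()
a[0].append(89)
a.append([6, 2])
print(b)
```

Key concept: shallow copy with nested lists.
Step by step:
`a = [[1, 9], [6, 5]]` → a = [[1, 9], [6, 5]]
`b = a.copy()` → b = [[1, 9], [6, 5]]
`a[0].append(89)` → a = [[1, 9, 89], [6, 5]]; b = [[1, 9, 89], [6, 5]]
`a.append([6, 2])` → a = [[1, 9, 89], [6, 5], [6, 2]]
`print(b)` → prints [[1, 9, 89], [6, 5]]

Answer: [[1, 9, 89], [6, 5]]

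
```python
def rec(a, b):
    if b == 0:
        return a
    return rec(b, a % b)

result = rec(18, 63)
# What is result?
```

rec(18, 63) -> rec(63, 18) -> rec(18, 9) -> rec(9, 0) -> 9

Answer: 9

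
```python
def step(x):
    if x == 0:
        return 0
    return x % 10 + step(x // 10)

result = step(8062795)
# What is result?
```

Sum of digits of 8062795: 5 + 9 + 7 + 2 + 6 + 0 + 8 = 37

Answer: 37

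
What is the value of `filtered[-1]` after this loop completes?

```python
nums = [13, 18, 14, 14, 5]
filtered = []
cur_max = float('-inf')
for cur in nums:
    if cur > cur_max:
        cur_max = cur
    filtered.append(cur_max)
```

Running max ends at 18
`filtered` takes the values: [] → [13] → [13, 18] → [13, 18, 18] → [13, 18, 18, 18] → [13, 18, 18, 18, 18]
So `filtered[-1]` = 18

Answer: 18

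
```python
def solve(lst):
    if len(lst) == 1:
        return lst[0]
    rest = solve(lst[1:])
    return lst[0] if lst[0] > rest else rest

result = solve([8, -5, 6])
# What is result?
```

Recursive max over [8, -5, 6] = 8

Answer: 8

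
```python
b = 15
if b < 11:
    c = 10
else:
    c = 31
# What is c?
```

Trace:
`b = 15` → b = 15
`if b < 11: ...` → b < 11 is False, take else branch → c = 31
So c = 31

Answer: 31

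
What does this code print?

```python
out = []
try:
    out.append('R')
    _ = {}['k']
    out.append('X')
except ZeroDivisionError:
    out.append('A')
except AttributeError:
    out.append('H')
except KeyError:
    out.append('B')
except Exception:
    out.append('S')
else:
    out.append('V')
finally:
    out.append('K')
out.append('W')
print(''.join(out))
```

Execution trace: 'R' (try body) → 'B' (except KeyError) → 'K' (finally) → 'W' (after the try/except). Output: RBKW

Answer: RBKW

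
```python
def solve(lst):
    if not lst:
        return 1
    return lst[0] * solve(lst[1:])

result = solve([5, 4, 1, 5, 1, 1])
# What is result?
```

Product over [5, 4, 1, 5, 1, 1] = 5 * 4 * 1 * 5 * 1 * 1 = 100

Answer: 100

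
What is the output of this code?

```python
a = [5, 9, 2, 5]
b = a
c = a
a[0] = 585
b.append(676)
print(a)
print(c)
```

Key concept: multiple aliases.
Step by step:
`a = [5, 9, 2, 5]` → a = [5, 9, 2, 5]
`b = a` → b = [5, 9, 2, 5] (same object as a)
`c = a` → c = [5, 9, 2, 5] (same object as a, b)
`a[0] = 585` → a = [585, 9, 2, 5] (same object as b, c); b = [585, 9, 2, 5] (same object as a, c); c = [585, 9, 2, 5] (same object as a, b)
`b.append(676)` → a = [585, 9, 2, 5, 676] (same object as b, c); b = [585, 9, 2, 5, 676] (same object as a, c); c = [585, 9, 2, 5, 676] (same object as a, b)
`print(a)` → prints [585, 9, 2, 5, 676]
`print(c)` → prints [585, 9, 2, 5, 676]

Answer:
[585, 9, 2, 5, 676]
[585, 9, 2, 5, 676]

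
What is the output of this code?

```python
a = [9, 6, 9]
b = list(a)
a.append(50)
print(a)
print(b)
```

Key concept: list() constructor creates copy.
Step by step:
`a = [9, 6, 9]` → a = [9, 6, 9]
`b = list(a)` → b = [9, 6, 9]
`a.append(50)` → a = [9, 6, 9, 50]
`print(a)` → prints [9, 6, 9, 50]
`print(b)` → prints [9, 6, 9]

Answer:
[9, 6, 9, 50]
[9, 6, 9]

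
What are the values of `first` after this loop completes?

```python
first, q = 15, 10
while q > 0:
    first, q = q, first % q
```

GCD of 15 and 10
`first` takes the values: 15 → 10 → 5

Answer: 5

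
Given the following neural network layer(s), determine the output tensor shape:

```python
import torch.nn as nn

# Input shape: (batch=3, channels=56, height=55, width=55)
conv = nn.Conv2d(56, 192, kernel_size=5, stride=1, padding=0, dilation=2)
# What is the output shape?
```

Input: (3, 56, 55, 55) -> Output: (3, 192, 47, 47)

Answer: (3, 192, 47, 47)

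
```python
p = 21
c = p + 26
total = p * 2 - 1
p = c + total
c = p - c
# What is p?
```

Trace:
`p = 21` → p = 21
`c = p + 26` → c = 47
`total = p * 2 - 1` → total = 41
`p = c + total` → p = 88
`c = p - c` → c = 41
So p = 88

Answer: 88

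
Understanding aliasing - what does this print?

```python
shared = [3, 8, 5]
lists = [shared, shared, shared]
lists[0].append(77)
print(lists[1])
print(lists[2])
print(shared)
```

Key concept: list of same reference.
Step by step:
`shared = [3, 8, 5]` → shared = [3, 8, 5]
`lists = [shared, shared, shared]` → lists = [[3, 8, 5], [3, 8, 5], [3, 8, 5]]
`lists[0].append(77)` → shared = [3, 8, 5, 77]; lists = [[3, 8, 5, 77], [3, 8, 5, 77], [3, 8, 5, 77]]
`print(lists[1])` → prints [3, 8, 5, 77]
`print(lists[2])` → prints [3, 8, 5, 77]
`print(shared)` → prints [3, 8, 5, 77]

Answer:
[3, 8, 5, 77]
[3, 8, 5, 77]
[3, 8, 5, 77]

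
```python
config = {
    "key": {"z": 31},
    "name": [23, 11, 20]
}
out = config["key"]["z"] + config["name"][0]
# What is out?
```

Trace:
`config = { ...` → config = {'key': {'z': 31}, 'name': [23, 11, 20]}
`out = config["key"]["z"] + config["name"][0]` → out = 54
So out = 54

Answer: 54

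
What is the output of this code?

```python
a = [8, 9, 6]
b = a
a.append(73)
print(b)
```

Key concept: basic list aliasing.
Step by step:
`a = [8, 9, 6]` → a = [8, 9, 6]
`b = a` → b = [8, 9, 6] (same object as a)
`a.append(73)` → a = [8, 9, 6, 73] (same object as b); b = [8, 9, 6, 73] (same object as a)
`print(b)` → prints [8, 9, 6, 73]

Answer: [8, 9, 6, 73]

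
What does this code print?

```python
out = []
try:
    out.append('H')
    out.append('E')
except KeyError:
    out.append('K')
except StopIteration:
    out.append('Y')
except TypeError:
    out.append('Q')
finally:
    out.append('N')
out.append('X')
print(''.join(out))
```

Execution trace: 'H' (try body) → 'E' (try body, no exception) → 'N' (finally) → 'X' (after the try/except). Output: HENX

Answer: HENX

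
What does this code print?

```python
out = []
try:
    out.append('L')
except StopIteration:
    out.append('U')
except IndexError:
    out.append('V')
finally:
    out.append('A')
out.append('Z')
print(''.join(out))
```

Execution trace: 'L' (try body, no exception) → 'A' (finally) → 'Z' (after the try/except). Output: LAZ

Answer: LAZ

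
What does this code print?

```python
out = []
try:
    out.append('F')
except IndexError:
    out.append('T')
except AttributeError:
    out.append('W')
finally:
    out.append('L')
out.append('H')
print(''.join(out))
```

Execution trace: 'F' (try body, no exception) → 'L' (finally) → 'H' (after the try/except). Output: FLH

Answer: FLH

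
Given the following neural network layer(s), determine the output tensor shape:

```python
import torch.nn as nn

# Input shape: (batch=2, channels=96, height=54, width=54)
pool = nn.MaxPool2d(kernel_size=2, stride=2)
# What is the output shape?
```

Input: (2, 96, 54, 54) -> Output: (2, 96, 27, 27)

Answer: (2, 96, 27, 27)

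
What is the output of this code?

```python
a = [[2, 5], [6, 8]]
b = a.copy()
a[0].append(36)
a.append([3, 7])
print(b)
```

Key concept: shallow copy with nested lists.
Step by step:
`a = [[2, 5], [6, 8]]` → a = [[2, 5], [6, 8]]
`b = a.copy()` → b = [[2, 5], [6, 8]]
`a[0].append(36)` → a = [[2, 5, 36], [6, 8]]; b = [[2, 5, 36], [6, 8]]
`a.append([3, 7])` → a = [[2, 5, 36], [6, 8], [3, 7]]
`print(b)` → prints [[2, 5, 36], [6, 8]]

Answer: [[2, 5, 36], [6, 8]]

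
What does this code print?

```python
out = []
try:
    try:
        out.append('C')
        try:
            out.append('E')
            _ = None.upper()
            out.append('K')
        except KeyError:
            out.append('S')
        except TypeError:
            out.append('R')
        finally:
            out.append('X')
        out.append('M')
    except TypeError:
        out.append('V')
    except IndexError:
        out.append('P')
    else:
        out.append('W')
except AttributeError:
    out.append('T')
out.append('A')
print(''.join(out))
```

Execution trace: 'C' (try body) → 'E' (inner try body) → 'X' (inner finally) → 'T' (outer except AttributeError) → 'A' (after the try/except). Output: CEXTA

Answer: CEXTA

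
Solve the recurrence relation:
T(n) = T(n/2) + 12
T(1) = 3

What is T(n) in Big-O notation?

Each step divides n by 2 and adds 12. After log_2(n) steps we reach T(1)=3. So T(n) = 12·log_2(n) + 3 = O(log n).

Answer: O(log n)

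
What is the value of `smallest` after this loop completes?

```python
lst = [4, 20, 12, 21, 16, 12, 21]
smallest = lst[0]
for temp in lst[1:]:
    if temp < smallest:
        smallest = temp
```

Minimum of [4, 20, 12, 21, 16, 12, 21]
`smallest` takes the values: 4

Answer: 4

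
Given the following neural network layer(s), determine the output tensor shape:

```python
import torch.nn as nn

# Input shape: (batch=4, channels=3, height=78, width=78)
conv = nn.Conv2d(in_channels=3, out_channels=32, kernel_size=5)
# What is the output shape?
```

Input: (4, 3, 78, 78) -> Output: (4, 32, 74, 74)

Answer: (4, 32, 74, 74)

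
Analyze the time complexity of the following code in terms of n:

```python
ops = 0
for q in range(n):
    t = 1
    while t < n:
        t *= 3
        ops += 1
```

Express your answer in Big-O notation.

Each loop level contributes: n × log n. Multiplying the contributions gives O(n log n).

Answer: O(n log n)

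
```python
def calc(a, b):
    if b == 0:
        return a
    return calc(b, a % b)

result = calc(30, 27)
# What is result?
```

calc(30, 27) -> calc(27, 3) -> calc(3, 0) -> 3

Answer: 3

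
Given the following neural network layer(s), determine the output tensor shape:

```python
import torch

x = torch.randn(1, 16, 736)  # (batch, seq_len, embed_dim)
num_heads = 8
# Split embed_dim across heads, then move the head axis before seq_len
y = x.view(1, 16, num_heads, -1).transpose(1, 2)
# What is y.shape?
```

Input: (1, 16, 736) -> head_dim = 736 // 8 = 92; after view: (1, 16, 8, 92) -> after transpose(1, 2): (1, 8, 16, 92) -> Output: (1, 8, 16, 92)

Answer: (1, 8, 16, 92)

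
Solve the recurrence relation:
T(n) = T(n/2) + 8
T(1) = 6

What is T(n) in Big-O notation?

Each step divides n by 2 and adds 8. After log_2(n) steps we reach T(1)=6. So T(n) = 8·log_2(n) + 6 = O(log n).

Answer: O(log n)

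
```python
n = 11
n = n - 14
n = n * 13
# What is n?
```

Trace:
`n = 11` → n = 11
`n = n - 14` → n = -3
`n = n * 13` → n = -39
So n = -39

Answer: -39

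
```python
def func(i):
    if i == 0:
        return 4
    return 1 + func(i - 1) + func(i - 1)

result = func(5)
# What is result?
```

func(i) = 1 + 2·func(i-1), func(0)=4. Closed form: (4+1)·2^5 - 1 = 159.

Answer: 159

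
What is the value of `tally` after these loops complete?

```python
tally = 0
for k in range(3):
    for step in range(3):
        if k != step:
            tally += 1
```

3² - 3 (exclude diagonal)
`tally` takes the values: 0 → 1 → 2 → 3 → 4 → 5 → 6

Answer: 6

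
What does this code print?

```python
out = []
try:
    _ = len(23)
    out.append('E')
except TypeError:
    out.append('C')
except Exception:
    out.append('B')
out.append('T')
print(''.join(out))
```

Execution trace: 'C' (except TypeError) → 'T' (after the try/except). Output: CT

Answer: CT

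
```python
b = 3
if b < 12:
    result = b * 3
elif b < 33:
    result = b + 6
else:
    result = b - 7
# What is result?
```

Trace:
`b = 3` → b = 3
`if b < 12: ...` → b < 12 is True → result = 9
So result = 9

Answer: 9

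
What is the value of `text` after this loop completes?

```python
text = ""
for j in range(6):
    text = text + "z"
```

Repeat 'z' 6 times
`text` takes the values: "" → "z" → "zz" → "zzz" → "zzzz" → "zzzzz" → "zzzzzz"

Answer: "zzzzzz"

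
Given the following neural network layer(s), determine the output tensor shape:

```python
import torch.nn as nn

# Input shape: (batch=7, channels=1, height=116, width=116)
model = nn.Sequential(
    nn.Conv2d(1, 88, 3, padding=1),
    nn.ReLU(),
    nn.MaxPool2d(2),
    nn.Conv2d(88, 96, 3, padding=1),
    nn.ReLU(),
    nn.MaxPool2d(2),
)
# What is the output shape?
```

Input: (7, 1, 116, 116) -> after first Conv2d: (7, 88, 116, 116) -> after first MaxPool2d: (7, 88, 58, 58) -> after second Conv2d: (7, 96, 58, 58) -> Output: (7, 96, 29, 29)

Answer: (7, 96, 29, 29)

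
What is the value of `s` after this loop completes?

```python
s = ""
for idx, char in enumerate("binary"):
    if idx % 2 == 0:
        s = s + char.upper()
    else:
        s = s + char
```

Uppercase even positions in 'binary'
`s` takes the values: "" → "B" → "Bi" → "BiN" → "BiNa" → "BiNaR" → "BiNaRy"

Answer: "BiNaRy"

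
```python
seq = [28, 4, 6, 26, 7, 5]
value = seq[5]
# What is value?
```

Trace:
`seq = [28, 4, 6, 26, 7, 5]` → seq = [28, 4, 6, 26, 7, 5]
`value = seq[5]` → value = 5
So value = 5

Answer: 5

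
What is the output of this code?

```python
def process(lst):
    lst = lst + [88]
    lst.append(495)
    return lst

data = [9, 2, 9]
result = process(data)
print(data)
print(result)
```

Key concept: rebinding parameter vs mutation.
Step by step:
`data = [9, 2, 9]` → data = [9, 2, 9]
`result = process(data)` → result = [9, 2, 9, 88, 495]
`print(data)` → prints [9, 2, 9]
`print(result)` → prints [9, 2, 9, 88, 495]

Answer:
[9, 2, 9]
[9, 2, 9, 88, 495]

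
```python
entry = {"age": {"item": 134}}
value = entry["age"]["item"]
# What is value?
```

Trace:
`entry = {"age": {"item": 134}}` → entry = {'age': {'item': 134}}
`value = entry["age"]["item"]` → value = 134
So value = 134

Answer: 134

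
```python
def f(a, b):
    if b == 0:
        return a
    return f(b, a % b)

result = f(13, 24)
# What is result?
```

f(13, 24) -> f(24, 13) -> f(13, 11) -> f(11, 2) -> f(2, 1) -> f(1, 0) -> 1

Answer: 1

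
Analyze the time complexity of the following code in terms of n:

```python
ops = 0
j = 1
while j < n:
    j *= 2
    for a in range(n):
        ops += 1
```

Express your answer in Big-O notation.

Each loop level contributes: log n × n. Multiplying the contributions gives O(n log n).

Answer: O(n log n)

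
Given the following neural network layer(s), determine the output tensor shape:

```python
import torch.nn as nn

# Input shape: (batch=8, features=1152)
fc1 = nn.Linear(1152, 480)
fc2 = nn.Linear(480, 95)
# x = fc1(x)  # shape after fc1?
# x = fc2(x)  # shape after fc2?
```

Input: (8, 1152) -> after fc1: (8, 480) -> Output: (8, 95)

Answer: (8, 95)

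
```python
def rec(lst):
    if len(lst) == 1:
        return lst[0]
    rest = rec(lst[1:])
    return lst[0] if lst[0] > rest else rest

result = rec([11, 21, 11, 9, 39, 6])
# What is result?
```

Recursive max over [11, 21, 11, 9, 39, 6] = 39

Answer: 39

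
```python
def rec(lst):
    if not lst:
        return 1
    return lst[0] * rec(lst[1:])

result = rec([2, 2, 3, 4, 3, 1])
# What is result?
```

Product over [2, 2, 3, 4, 3, 1] = 2 * 2 * 3 * 4 * 3 * 1 = 144

Answer: 144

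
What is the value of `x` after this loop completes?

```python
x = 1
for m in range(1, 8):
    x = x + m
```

Start at 1, add 1 through 7
`x` takes the values: 1 → 2 → 4 → 7 → 11 → 16 → 22 → 29

Answer: 29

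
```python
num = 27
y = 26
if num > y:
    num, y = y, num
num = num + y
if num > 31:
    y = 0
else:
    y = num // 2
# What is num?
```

Trace:
`num = 27` → num = 27
`y = 26` → y = 26
`if num > y: ...` → num > y is True → num = 26; y = 27
`num = num + y` → num = 53
`if num > 31: ...` → num > 31 is True → y = 0
So num = 53

Answer: 53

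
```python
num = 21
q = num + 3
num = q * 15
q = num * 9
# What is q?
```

Trace:
`num = 21` → num = 21
`q = num + 3` → q = 24
`num = q * 15` → num = 360
`q = num * 9` → q = 3240
So q = 3240

Answer: 3240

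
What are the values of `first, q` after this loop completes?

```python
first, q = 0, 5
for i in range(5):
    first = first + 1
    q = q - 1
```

first goes 0→5, q goes 5→0
`first, q` takes the values: (0, 5) → (1, 5) → (1, 4) → (2, 4) → (2, 3) → (3, 3) → (3, 2) → (4, 2) → (4, 1) → (5, 1) → (5, 0)

Answer: 5, 0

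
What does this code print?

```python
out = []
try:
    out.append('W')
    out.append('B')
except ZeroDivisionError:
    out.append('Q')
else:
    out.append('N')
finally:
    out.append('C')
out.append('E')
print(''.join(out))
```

Execution trace: 'W' (try body) → 'B' (try body, no exception) → 'N' (else) → 'C' (finally) → 'E' (after the try/except). Output: WBNCE

Answer: WBNCE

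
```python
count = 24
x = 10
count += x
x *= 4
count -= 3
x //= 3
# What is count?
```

Trace:
`count = 24` → count = 24
`x = 10` → x = 10
`count += x` → count = 34
`x *= 4` → x = 40
`count -= 3` → count = 31
`x //= 3` → x = 13
So count = 31

Answer: 31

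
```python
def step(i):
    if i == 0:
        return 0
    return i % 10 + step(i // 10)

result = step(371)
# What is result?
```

Sum of digits of 371: 1 + 7 + 3 = 11

Answer: 11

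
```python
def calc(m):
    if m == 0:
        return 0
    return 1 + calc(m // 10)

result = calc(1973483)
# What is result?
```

Count of digits of 1973483: 7

Answer: 7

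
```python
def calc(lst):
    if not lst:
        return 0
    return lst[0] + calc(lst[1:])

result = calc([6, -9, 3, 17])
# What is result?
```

6 + (-9) + 3 + 17 + 0 = 17

Answer: 17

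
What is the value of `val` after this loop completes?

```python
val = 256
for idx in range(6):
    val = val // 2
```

Halve 6 times: 256 // 2^6 = 4
`val` takes the values: 256 → 128 → 64 → 32 → 16 → 8 → 4

Answer: 4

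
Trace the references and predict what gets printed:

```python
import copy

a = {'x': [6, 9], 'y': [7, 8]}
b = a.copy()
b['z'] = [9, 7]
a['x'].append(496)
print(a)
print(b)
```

Key concept: shallow copy of dict with mutable values.
Step by step:
`a = {'x': [6, 9], 'y': [7, 8]}` → a = {'x': [6, 9], 'y': [7, 8]}
`b = a.copy()` → b = {'x': [6, 9], 'y': [7, 8]}
`b['z'] = [9, 7]` → b = {'x': [6, 9], 'y': [7, 8], 'z': [9, 7]}
`a['x'].append(496)` → a = {'x': [6, 9, 496], 'y': [7, 8]}; b = {'x': [6, 9, 496], 'y': [7, 8], 'z': [9, 7]}
`print(a)` → prints {'x': [6, 9, 496], 'y': [7, 8]}
`print(b)` → prints {'x': [6, 9, 496], 'y': [7, 8], 'z': [9, 7]}

Answer:
{'x': [6, 9, 496], 'y': [7, 8]}
{'x': [6, 9, 496], 'y': [7, 8], 'z': [9, 7]}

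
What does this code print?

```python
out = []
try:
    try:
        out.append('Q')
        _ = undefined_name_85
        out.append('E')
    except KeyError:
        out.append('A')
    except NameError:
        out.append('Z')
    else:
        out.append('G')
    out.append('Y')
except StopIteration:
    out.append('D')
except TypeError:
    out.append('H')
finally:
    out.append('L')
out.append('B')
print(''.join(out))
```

Execution trace: 'Q' (inner try body) → 'Z' (inner except NameError) → 'Y' (try body, no exception) → 'L' (finally) → 'B' (after the try/except). Output: QZYLB

Answer: QZYLB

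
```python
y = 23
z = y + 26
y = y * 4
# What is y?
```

Trace:
`y = 23` → y = 23
`z = y + 26` → z = 49
`y = y * 4` → y = 92
So y = 92

Answer: 92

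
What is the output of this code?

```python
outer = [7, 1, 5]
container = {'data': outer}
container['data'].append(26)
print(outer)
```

Key concept: dict holds reference to list.
Step by step:
`outer = [7, 1, 5]` → outer = [7, 1, 5]
`container = {'data': outer}` → container = {'data': [7, 1, 5]}
`container['data'].append(26)` → outer = [7, 1, 5, 26]; container = {'data': [7, 1, 5, 26]}
`print(outer)` → prints [7, 1, 5, 26]

Answer: [7, 1, 5, 26]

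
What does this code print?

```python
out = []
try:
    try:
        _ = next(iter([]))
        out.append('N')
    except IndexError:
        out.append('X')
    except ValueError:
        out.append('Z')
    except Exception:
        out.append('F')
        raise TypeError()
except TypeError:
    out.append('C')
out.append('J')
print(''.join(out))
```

Execution trace: 'F' (inner except Exception) → 'C' (outer except TypeError) → 'J' (after the try/except). Output: FCJ

Answer: FCJ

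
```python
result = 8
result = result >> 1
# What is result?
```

Trace:
`result = 8` → result = 8
`result = result >> 1` → result = 4
So result = 4

Answer: 4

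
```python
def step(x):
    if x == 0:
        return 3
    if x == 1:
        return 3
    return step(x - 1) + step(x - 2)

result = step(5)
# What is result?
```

Build up from base cases: step(0)=3, step(1)=3, step(2)=6, step(3)=9, step(4)=15, step(5)=24

Answer: 24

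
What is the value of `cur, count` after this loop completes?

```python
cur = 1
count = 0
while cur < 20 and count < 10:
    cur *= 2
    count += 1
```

Double until >= 20 or 10 iterations
`cur, count` takes the values: (1, 0) → (2, 0) → (2, 1) → (4, 1) → (4, 2) → (8, 2) → (8, 3) → (16, 3) → (16, 4) → (32, 4) → (32, 5)

Answer: 32, 5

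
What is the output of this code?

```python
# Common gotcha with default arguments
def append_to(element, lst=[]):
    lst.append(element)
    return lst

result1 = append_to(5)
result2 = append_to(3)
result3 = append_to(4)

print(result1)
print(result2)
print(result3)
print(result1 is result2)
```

Key concept: mutable default argument gotcha.
Step by step:
`result1 = append_to(5)` → result1 = [5]
`result2 = append_to(3)` → result1 = [5, 3] (same object as result2); result2 = [5, 3] (same object as result1)
`result3 = append_to(4)` → result1 = [5, 3, 4] (same object as result2, result3); result2 = [5, 3, 4] (same object as result1, result3); result3 = [5, 3, 4] (same object as result1, result2)
`print(result1)` → prints [5, 3, 4]
`print(result2)` → prints [5, 3, 4]
`print(result3)` → prints [5, 3, 4]
`print(result1 is result2)` → prints True

Answer:
[5, 3, 4]
[5, 3, 4]
[5, 3, 4]
True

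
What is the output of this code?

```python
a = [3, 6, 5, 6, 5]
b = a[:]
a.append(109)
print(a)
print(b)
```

Key concept: slice [:] creates copy.
Step by step:
`a = [3, 6, 5, 6, 5]` → a = [3, 6, 5, 6, 5]
`b = a[:]` → b = [3, 6, 5, 6, 5]
`a.append(109)` → a = [3, 6, 5, 6, 5, 109]
`print(a)` → prints [3, 6, 5, 6, 5, 109]
`print(b)` → prints [3, 6, 5, 6, 5]

Answer:
[3, 6, 5, 6, 5, 109]
[3, 6, 5, 6, 5]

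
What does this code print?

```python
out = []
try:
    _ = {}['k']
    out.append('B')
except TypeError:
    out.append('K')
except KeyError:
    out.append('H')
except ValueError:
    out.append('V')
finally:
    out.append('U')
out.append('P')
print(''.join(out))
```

Execution trace: 'H' (except KeyError) → 'U' (finally) → 'P' (after the try/except). Output: HUP

Answer: HUP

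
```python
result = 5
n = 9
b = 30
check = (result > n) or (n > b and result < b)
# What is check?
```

Trace:
`result = 5` → result = 5
`n = 9` → n = 9
`b = 30` → b = 30
`check = (result > n) or (n > b and result < b)` → check = False
So check = False

Answer: False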